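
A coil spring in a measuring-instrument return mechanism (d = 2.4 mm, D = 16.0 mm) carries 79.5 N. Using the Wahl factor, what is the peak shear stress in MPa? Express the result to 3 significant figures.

Spring index C = D/d = 16.0/2.4 = 6.6667
K_W = (4C−1)/(4C−4) + 0.615/C = 25.667/22.667 + 0.0922 = 1.2246
τ₀ = 8FD/(πd³) = 8·79.5·16.0/(π·2.4³) = 10176/43.429 = 234.31 MPa
τ_max = K·τ₀ = 1.2246 × 234.31 = 286.94 MPa

287 MPa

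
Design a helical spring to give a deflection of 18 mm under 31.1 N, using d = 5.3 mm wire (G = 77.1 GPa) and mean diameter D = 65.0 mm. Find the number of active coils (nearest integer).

16

Required rate k = F/δ = 31.1/18 = 1.7278 N/mm
N_a = Gd⁴/(8D³k) = (77.1×10³ × 5.3⁴)/(8 × 65.0³ × 1.7278)
    = 6.08356e+07 / 3.79593e+06 = 16.03 → 16 coils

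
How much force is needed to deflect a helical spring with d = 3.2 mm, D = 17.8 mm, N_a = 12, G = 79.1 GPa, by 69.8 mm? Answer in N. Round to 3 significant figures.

1070 N

k = Gd⁴/(8D³N_a) = (79.1×10³)(3.2⁴)/(8·17.8³·12) = 15.32 N/mm
F = k·δ = 15.32 × 69.8 = 1069.3 N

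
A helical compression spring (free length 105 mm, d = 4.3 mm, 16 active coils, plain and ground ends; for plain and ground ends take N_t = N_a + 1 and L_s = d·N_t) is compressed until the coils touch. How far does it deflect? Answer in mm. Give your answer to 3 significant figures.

N_t = 17; L_s = 4.3·17 = 73.1 mm
δ_solid = L₀ − L_s = 105 − 73.1 = 31.9 mm

31.9 mm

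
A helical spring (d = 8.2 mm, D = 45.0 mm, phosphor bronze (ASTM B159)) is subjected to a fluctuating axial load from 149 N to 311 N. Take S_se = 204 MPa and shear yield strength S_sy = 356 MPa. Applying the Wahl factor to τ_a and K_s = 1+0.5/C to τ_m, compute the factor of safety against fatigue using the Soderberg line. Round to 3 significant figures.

3.97

C = D/d = 45.0/8.2 = 5.4878; K_W = (4C−1)/(4C−4)+0.615/C = 1.2792; K_s = 1+0.5/C = 1.0911
F_a = (F_max−F_min)/2 = 81 N; F_m = (F_max+F_min)/2 = 230 N
τ_a = K_W·8F_aD/(πd³) = 1.2792 × 16.834 = 21.534 MPa
τ_m = K_s·8F_mD/(πd³) = 1.0911 × 47.801 = 52.156 MPa
Soderberg: 1/n_f = τ_a/S_se + τ_m/S_sy = 21.534/204 + 52.156/356 = 0.10556 + 0.14651 = 0.25207
n_f = 1/0.25207 = 3.967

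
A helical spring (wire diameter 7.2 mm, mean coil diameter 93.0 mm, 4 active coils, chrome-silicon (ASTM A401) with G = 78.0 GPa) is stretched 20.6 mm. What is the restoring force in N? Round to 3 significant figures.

168 N

k = Gd⁴/(8D³N_a) = (78.0×10³)(7.2⁴)/(8·93.0³·4) = 8.1438 N/mm
F = k·δ = 8.1438 × 20.6 = 167.76 N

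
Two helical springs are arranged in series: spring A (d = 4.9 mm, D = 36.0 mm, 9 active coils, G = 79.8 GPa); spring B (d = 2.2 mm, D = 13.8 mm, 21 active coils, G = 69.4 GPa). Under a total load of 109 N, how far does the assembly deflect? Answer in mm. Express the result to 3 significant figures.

k_A = Gd⁴/(8D³N_a) = (79.8×10³)(4.9⁴)/(8·36.0³·9) = 13.695 N/mm
k_B = Gd⁴/(8D³N_a) = (69.4×10³)(2.2⁴)/(8·13.8³·21) = 3.6822 N/mm
Series: 1/k_eq = 1/13.695 + 1/3.6822 = 0.3446; k_eq = 2.9019 N/mm
δ = F/k_eq = 109/2.9019 = 37.562 mm

37.6 mm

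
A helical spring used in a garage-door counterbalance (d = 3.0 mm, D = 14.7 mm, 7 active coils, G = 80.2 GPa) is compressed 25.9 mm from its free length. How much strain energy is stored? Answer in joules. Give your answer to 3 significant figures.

12.2 J

k = Gd⁴/(8D³N_a) = (80.2×10³)(3.0⁴)/(8·14.7³·7) = 36.519 N/mm
U = ½kδ² = 0.5 × 36.519 × 25.9² = 12249 N·mm = 12.249 J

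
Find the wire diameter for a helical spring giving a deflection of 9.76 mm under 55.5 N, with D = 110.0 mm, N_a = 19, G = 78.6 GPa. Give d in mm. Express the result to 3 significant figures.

Required rate k = F/δ = 55.5/9.76 = 5.6865 N/mm
d = (8D³N_a·k / G)^(1/4) = (8·110.0³·19·5.6865 / (78.6×10³))^0.25
  = (14637)^0.25 = 10.9992 mm

11.0 mm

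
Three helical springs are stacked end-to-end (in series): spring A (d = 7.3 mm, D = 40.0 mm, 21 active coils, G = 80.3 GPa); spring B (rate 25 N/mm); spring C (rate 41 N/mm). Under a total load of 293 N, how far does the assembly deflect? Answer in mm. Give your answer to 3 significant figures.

k_A = Gd⁴/(8D³N_a) = (80.3×10³)(7.3⁴)/(8·40.0³·21) = 21.209 N/mm
Series: 1/k_eq = 1/21.209 + 1/25 + 1/41 = 0.11154; k_eq = 8.9654 N/mm
δ = F/k_eq = 293/8.9654 = 32.681 mm

32.7 mm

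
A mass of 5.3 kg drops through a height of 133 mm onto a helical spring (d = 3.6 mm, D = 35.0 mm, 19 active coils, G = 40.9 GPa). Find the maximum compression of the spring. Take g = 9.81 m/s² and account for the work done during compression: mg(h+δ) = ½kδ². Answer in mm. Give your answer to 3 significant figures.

174 mm

k = Gd⁴/(8D³N_a) = (40.9×10³)(3.6⁴)/(8·35.0³·19) = 1.0541 N/mm
W = mg = 5.3 × 9.81 = 51.993 N
½kδ² − Wδ − Wh = 0 → δ = (W + √(W² + 2kWh))/k
δ = (51.993 + √(2703.3 + 14578.5))/1.0541 = (51.993 + 131.46)/1.0541 = 174.04 mm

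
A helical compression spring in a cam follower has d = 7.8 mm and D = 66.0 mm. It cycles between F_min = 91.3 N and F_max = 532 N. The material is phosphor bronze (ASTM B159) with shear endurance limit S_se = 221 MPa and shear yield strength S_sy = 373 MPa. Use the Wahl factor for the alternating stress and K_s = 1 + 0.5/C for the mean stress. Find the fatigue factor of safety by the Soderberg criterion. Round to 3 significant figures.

1.37

C = D/d = 66.0/7.8 = 8.4615; K_W = (4C−1)/(4C−4)+0.615/C = 1.1732; K_s = 1+0.5/C = 1.0591
F_a = (F_max−F_min)/2 = 220.35 N; F_m = (F_max+F_min)/2 = 311.65 N
τ_a = K_W·8F_aD/(πd³) = 1.1732 × 78.039 = 91.555 MPa
τ_m = K_s·8F_mD/(πd³) = 1.0591 × 110.37 = 116.9 MPa
Soderberg: 1/n_f = τ_a/S_se + τ_m/S_sy = 91.555/221 + 116.9/373 = 0.41428 + 0.31339 = 0.72767
n_f = 1/0.72767 = 1.374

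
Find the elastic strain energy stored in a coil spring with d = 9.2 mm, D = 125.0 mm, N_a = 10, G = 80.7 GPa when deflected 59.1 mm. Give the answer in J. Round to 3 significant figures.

6.46 J

k = Gd⁴/(8D³N_a) = (80.7×10³)(9.2⁴)/(8·125.0³·10) = 3.7 N/mm
U = ½kδ² = 0.5 × 3.7 × 59.1² = 6461.7 N·mm = 6.4617 J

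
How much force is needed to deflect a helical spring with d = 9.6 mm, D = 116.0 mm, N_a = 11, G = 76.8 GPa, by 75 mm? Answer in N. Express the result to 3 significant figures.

k = Gd⁴/(8D³N_a) = (76.8×10³)(9.6⁴)/(8·116.0³·11) = 4.7489 N/mm
F = k·δ = 4.7489 × 75 = 356.16 N

356 N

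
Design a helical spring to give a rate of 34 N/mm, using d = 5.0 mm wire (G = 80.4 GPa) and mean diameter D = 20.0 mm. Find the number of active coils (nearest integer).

N_a = Gd⁴/(8D³k) = (80.4×10³ × 5.0⁴)/(8 × 20.0³ × 34)
    = 5.025e+07 / 2.176e+06 = 23.09 → 23 coils

23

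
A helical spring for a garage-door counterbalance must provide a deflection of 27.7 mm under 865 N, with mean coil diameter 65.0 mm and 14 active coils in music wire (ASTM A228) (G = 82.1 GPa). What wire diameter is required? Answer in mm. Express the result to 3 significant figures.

Required rate k = F/δ = 865/27.7 = 31.227 N/mm
d = (8D³N_a·k / G)^(1/4) = (8·65.0³·14·31.227 / (82.1×10³))^0.25
  = (11699)^0.25 = 10.4001 mm

10.4 mm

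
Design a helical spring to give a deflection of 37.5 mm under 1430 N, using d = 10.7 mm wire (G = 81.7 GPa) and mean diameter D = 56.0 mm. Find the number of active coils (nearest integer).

20

Required rate k = F/δ = 1430/37.5 = 38.133 N/mm
N_a = Gd⁴/(8D³k) = (81.7×10³ × 10.7⁴)/(8 × 56.0³ × 38.133)
    = 1.07092e+09 / 5.35746e+07 = 19.99 → 20 coils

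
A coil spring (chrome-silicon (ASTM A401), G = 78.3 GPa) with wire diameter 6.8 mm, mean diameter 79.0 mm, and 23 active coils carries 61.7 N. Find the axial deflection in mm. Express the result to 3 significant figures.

k = Gd⁴/(8D³N_a) = (78.3×10³)(6.8⁴)/(8·79.0³·23) = 1.8454 N/mm
δ = F/k = 61.7 / 1.8454 = 33.434 mm

33.4 mm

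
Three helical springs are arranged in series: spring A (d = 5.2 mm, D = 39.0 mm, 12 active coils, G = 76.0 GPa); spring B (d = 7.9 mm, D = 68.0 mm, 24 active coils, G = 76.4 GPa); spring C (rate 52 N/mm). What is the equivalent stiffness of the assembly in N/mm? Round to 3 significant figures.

3.08 N/mm

k_A = Gd⁴/(8D³N_a) = (76.0×10³)(5.2⁴)/(8·39.0³·12) = 9.758 N/mm
k_B = Gd⁴/(8D³N_a) = (76.4×10³)(7.9⁴)/(8·68.0³·24) = 4.9292 N/mm
Series: 1/k_eq = 1/9.758 + 1/4.9292 + 1/52 = 0.32458; k_eq = 3.0809 N/mm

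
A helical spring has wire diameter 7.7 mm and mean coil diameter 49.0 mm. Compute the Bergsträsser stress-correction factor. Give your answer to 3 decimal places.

C = D/d = 49.0/7.7 = 6.3636
K_B = (4C+2)/(4C−3) = 27.455/22.455 = 1.2227

1.223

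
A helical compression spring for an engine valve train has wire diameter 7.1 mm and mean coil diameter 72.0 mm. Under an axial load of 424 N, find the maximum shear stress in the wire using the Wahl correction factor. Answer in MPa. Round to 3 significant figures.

248 MPa

Spring index C = D/d = 72.0/7.1 = 10.1408
K_W = (4C−1)/(4C−4) + 0.615/C = 39.563/36.563 + 0.0606 = 1.1427
τ₀ = 8FD/(πd³) = 8·424·72.0/(π·7.1³) = 244224/1124.4 = 217.2 MPa
τ_max = K·τ₀ = 1.1427 × 217.2 = 248.2 MPa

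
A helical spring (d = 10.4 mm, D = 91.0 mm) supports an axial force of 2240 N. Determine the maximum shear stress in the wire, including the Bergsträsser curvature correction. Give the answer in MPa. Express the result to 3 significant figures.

534 MPa

Spring index C = D/d = 91.0/10.4 = 8.7500
K_B = (4C+2)/(4C−3) = 37.000/32.000 = 1.1562
τ₀ = 8FD/(πd³) = 8·2240·91.0/(π·10.4³) = 1.63072e+06/3533.9 = 461.46 MPa
τ_max = K·τ₀ = 1.1562 × 461.46 = 533.56 MPa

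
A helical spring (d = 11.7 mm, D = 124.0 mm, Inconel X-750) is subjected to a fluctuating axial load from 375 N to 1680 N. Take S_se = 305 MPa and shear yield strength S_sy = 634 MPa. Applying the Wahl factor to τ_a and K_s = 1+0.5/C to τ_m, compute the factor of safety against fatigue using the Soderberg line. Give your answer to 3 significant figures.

1.23

C = D/d = 124.0/11.7 = 10.5983; K_W = (4C−1)/(4C−4)+0.615/C = 1.1362; K_s = 1+0.5/C = 1.0472
F_a = (F_max−F_min)/2 = 652.5 N; F_m = (F_max+F_min)/2 = 1027.5 N
τ_a = K_W·8F_aD/(πd³) = 1.1362 × 128.64 = 146.16 MPa
τ_m = K_s·8F_mD/(πd³) = 1.0472 × 202.58 = 212.13 MPa
Soderberg: 1/n_f = τ_a/S_se + τ_m/S_sy = 146.16/305 + 212.13/634 = 0.47921 + 0.33459 = 0.8138
n_f = 1/0.8138 = 1.229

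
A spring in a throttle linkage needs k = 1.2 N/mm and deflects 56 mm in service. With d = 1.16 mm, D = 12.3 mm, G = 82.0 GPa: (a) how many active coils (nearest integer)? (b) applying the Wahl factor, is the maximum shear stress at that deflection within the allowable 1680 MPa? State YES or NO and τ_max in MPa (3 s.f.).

N_a = Gd⁴/(8D³k) = (82.0×10³)(1.16⁴)/(8·12.3³·1.2) = 8.311 → N_a = 8
Actual rate k = Gd⁴/(8D³·8) = 1.2467 N/mm
Working load F = kδ = 1.2467·56 = 69.813 N
C = 12.3/1.16 = 10.6034; K_W = (4C−1)/(4C−4)+0.615/C = 1.1361
τ_max = K_W·8FD/(πd³) = 1.1361·1400.9 = 1591.6 MPa
τ_max ≤ 1680 MPa → acceptable

(a) 8 coils; (b) YES, τ_max = 1590 MPa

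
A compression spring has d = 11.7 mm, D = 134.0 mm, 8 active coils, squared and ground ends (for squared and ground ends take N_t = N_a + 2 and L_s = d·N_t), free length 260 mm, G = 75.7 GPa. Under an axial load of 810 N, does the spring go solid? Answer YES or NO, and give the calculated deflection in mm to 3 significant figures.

k = Gd⁴/(8D³N_a) = (75.7×10³)(11.7⁴)/(8·134.0³·8) = 9.2118 N/mm
N_t = 10; L_s = 11.7·10 = 117 mm; δ_solid = L₀ − L_s = 260 − 117 = 143 mm
δ = F/k = 810/9.2118 = 87.931 mm
δ < δ_solid → spring does not go solid

NO, δ = 87.9 mm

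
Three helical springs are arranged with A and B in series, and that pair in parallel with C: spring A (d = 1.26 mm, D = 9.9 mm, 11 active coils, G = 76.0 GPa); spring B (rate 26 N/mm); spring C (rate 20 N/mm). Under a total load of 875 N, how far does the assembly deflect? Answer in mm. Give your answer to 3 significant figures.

k_A = Gd⁴/(8D³N_a) = (76.0×10³)(1.26⁴)/(8·9.9³·11) = 2.2434 N/mm
Springs A,B series: k_AB = 1/(1/2.2434+1/26) = 2.0652 N/mm; parallel with C: k_eq = 2.0652+20 = 22.065 N/mm
δ = F/k_eq = 875/22.065 = 39.655 mm

39.7 mm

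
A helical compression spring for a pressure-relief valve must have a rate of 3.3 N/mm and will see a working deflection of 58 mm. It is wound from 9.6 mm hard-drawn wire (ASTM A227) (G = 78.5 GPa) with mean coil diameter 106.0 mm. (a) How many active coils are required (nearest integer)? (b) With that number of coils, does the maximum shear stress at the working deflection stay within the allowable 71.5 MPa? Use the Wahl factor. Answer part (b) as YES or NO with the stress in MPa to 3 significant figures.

N_a = Gd⁴/(8D³k) = (78.5×10³)(9.6⁴)/(8·106.0³·3.3) = 21.2 → N_a = 21
Actual rate k = Gd⁴/(8D³·21) = 3.3322 N/mm
Working load F = kδ = 3.3322·58 = 193.27 N
C = 106.0/9.6 = 11.0417; K_W = (4C−1)/(4C−4)+0.615/C = 1.1304
τ_max = K_W·8FD/(πd³) = 1.1304·58.964 = 66.652 MPa
τ_max ≤ 71.5 MPa → acceptable

(a) 21 coils; (b) YES, τ_max = 66.7 MPa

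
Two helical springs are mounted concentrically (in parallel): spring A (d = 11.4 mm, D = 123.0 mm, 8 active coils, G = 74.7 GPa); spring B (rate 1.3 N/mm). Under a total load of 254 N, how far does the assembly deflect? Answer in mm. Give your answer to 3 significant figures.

21.4 mm

k_A = Gd⁴/(8D³N_a) = (74.7×10³)(11.4⁴)/(8·123.0³·8) = 10.594 N/mm
Parallel: k_eq = 10.594 + 1.3 = 11.894 N/mm
δ = F/k_eq = 254/11.894 = 21.356 mm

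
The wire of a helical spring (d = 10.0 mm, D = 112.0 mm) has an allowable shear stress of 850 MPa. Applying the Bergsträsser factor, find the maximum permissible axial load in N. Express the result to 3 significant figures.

C = D/d = 112.0/10.0 = 11.2000
K_B = (4C+2)/(4C−3) = 46.800/41.800 = 1.1196
τ_max = K·8FD/(πd³) → F_max = τ_allow·πd³/(8DK)
F_max = 850·π·10.0³/(8·112.0·1.1196) = 2.6704e+06/1003.2 = 2661.9 N

2660 N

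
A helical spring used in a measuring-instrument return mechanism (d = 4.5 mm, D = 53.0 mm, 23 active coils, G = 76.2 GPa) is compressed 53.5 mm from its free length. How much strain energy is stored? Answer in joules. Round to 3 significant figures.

k = Gd⁴/(8D³N_a) = (76.2×10³)(4.5⁴)/(8·53.0³·23) = 1.1407 N/mm
U = ½kδ² = 0.5 × 1.1407 × 53.5² = 1632.4 N·mm = 1.6324 J

1.63 J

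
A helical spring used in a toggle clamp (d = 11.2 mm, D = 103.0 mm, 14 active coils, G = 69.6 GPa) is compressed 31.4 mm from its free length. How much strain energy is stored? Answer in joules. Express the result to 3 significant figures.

k = Gd⁴/(8D³N_a) = (69.6×10³)(11.2⁴)/(8·103.0³·14) = 8.9485 N/mm
U = ½kδ² = 0.5 × 8.9485 × 31.4² = 4411.4 N·mm = 4.4114 J

4.41 J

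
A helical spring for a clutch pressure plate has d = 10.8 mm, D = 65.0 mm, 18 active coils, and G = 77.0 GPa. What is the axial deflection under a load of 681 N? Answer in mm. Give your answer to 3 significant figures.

k = Gd⁴/(8D³N_a) = (77.0×10³)(10.8⁴)/(8·65.0³·18) = 26.49 N/mm
δ = F/k = 681 / 26.49 = 25.708 mm

25.7 mm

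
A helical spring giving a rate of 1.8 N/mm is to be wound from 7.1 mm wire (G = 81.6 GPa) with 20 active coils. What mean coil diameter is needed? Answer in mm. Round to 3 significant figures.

D = (Gd⁴/(8N_a·k))^(1/3) = (81.6×10³·7.1⁴/(8·20·1.8))^(1/3)
  = (719998)^(1/3) = 89.6280 mm

89.6 mm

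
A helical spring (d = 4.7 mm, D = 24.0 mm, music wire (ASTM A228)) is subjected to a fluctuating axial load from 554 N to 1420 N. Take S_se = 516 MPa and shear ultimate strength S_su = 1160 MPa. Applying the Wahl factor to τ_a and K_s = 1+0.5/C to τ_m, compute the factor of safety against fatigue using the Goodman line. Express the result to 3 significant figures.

0.838

C = D/d = 24.0/4.7 = 5.1064; K_W = (4C−1)/(4C−4)+0.615/C = 1.3031; K_s = 1+0.5/C = 1.0979
F_a = (F_max−F_min)/2 = 433 N; F_m = (F_max+F_min)/2 = 987 N
τ_a = K_W·8F_aD/(πd³) = 1.3031 × 254.89 = 332.14 MPa
τ_m = K_s·8F_mD/(πd³) = 1.0979 × 581 = 637.89 MPa
Goodman: 1/n_f = τ_a/S_se + τ_m/S_su = 332.14/516 + 637.89/1160 = 0.64368 + 0.54990 = 1.1936
n_f = 1/1.1936 = 0.8378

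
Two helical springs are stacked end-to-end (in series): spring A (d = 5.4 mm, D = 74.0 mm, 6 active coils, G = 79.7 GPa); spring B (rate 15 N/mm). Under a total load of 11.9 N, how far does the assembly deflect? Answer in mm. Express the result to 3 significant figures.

4.21 mm

k_A = Gd⁴/(8D³N_a) = (79.7×10³)(5.4⁴)/(8·74.0³·6) = 3.4842 N/mm
Series: 1/k_eq = 1/3.4842 + 1/15 = 0.35368; k_eq = 2.8274 N/mm
δ = F/k_eq = 11.9/2.8274 = 4.2088 mm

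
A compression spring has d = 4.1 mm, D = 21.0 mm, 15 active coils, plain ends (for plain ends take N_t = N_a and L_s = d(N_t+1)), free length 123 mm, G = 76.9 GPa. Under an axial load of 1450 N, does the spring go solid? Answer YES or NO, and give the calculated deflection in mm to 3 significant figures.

YES, δ = 74.2 mm

k = Gd⁴/(8D³N_a) = (76.9×10³)(4.1⁴)/(8·21.0³·15) = 19.553 N/mm
N_t = 15; L_s = 4.1·16 = 65.6 mm; δ_solid = L₀ − L_s = 123 − 65.6 = 57.4 mm
δ = F/k = 1450/19.553 = 74.156 mm
δ ≥ δ_solid → spring goes solid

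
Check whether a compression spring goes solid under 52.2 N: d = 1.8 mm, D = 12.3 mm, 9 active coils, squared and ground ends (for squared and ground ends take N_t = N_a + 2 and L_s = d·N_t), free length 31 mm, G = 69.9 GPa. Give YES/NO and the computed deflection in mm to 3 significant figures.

NO, δ = 9.53 mm

k = Gd⁴/(8D³N_a) = (69.9×10³)(1.8⁴)/(8·12.3³·9) = 5.4767 N/mm
N_t = 11; L_s = 1.8·11 = 19.8 mm; δ_solid = L₀ − L_s = 31 − 19.8 = 11.2 mm
δ = F/k = 52.2/5.4767 = 9.5313 mm
δ < δ_solid → spring does not go solid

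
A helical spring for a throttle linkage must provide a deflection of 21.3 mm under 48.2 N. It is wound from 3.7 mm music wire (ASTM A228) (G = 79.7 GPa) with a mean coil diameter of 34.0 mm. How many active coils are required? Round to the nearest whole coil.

21

Required rate k = F/δ = 48.2/21.3 = 2.2629 N/mm
N_a = Gd⁴/(8D³k) = (79.7×10³ × 3.7⁴)/(8 × 34.0³ × 2.2629)
    = 1.49371e+07 / 711532 = 20.99 → 21 coils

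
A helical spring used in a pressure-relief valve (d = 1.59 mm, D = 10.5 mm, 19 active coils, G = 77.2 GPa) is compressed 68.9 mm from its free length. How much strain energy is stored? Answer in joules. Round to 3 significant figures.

k = Gd⁴/(8D³N_a) = (77.2×10³)(1.59⁴)/(8·10.5³·19) = 2.8041 N/mm
U = ½kδ² = 0.5 × 2.8041 × 68.9² = 6655.8 N·mm = 6.6558 J

6.66 J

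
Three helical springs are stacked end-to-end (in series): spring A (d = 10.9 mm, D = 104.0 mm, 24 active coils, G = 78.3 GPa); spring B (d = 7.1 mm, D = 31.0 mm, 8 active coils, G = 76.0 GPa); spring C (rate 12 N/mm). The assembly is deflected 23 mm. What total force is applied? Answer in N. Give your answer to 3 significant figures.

k_A = Gd⁴/(8D³N_a) = (78.3×10³)(10.9⁴)/(8·104.0³·24) = 5.1176 N/mm
k_B = Gd⁴/(8D³N_a) = (76.0×10³)(7.1⁴)/(8·31.0³·8) = 101.29 N/mm
Series: 1/k_eq = 1/5.1176 + 1/101.29 + 1/12 = 0.28861; k_eq = 3.4649 N/mm
F = k_eq·δ = 3.4649·23 = 79.692 N

79.7 N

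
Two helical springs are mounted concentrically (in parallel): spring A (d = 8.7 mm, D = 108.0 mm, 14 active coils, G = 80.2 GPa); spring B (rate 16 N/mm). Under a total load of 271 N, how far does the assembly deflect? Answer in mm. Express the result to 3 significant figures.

14.1 mm

k_A = Gd⁴/(8D³N_a) = (80.2×10³)(8.7⁴)/(8·108.0³·14) = 3.2566 N/mm
Parallel: k_eq = 3.2566 + 16 = 19.257 N/mm
δ = F/k_eq = 271/19.257 = 14.073 mm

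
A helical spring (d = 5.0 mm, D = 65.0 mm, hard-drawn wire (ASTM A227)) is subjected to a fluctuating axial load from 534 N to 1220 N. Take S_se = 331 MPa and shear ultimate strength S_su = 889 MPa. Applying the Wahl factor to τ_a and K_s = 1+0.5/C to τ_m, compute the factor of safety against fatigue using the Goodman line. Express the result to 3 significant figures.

C = D/d = 65.0/5.0 = 13.0000; K_W = (4C−1)/(4C−4)+0.615/C = 1.1098; K_s = 1+0.5/C = 1.0385
F_a = (F_max−F_min)/2 = 343 N; F_m = (F_max+F_min)/2 = 877 N
τ_a = K_W·8F_aD/(πd³) = 1.1098 × 454.19 = 504.06 MPa
τ_m = K_s·8F_mD/(πd³) = 1.0385 × 1161.3 = 1206 MPa
Goodman: 1/n_f = τ_a/S_se + τ_m/S_su = 504.06/331 + 1206/889 = 1.52285 + 1.35654 = 2.8794
n_f = 1/2.8794 = 0.3473

0.347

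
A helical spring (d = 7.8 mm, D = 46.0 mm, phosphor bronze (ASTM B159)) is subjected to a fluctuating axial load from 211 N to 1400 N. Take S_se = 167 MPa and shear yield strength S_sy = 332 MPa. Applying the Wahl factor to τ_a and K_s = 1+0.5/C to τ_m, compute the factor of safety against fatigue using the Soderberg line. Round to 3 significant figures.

C = D/d = 46.0/7.8 = 5.8974; K_W = (4C−1)/(4C−4)+0.615/C = 1.2574; K_s = 1+0.5/C = 1.0848
F_a = (F_max−F_min)/2 = 594.5 N; F_m = (F_max+F_min)/2 = 805.5 N
τ_a = K_W·8F_aD/(πd³) = 1.2574 × 146.75 = 184.52 MPa
τ_m = K_s·8F_mD/(πd³) = 1.0848 × 198.83 = 215.69 MPa
Soderberg: 1/n_f = τ_a/S_se + τ_m/S_sy = 184.52/167 + 215.69/332 = 1.10492 + 0.64966 = 1.7546
n_f = 1/1.7546 = 0.5699

0.570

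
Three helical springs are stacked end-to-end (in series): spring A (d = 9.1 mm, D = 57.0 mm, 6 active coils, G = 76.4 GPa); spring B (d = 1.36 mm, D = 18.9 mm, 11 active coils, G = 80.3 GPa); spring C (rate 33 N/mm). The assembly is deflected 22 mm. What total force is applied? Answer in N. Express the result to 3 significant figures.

k_A = Gd⁴/(8D³N_a) = (76.4×10³)(9.1⁴)/(8·57.0³·6) = 58.938 N/mm
k_B = Gd⁴/(8D³N_a) = (80.3×10³)(1.36⁴)/(8·18.9³·11) = 0.46238 N/mm
Series: 1/k_eq = 1/58.938 + 1/0.46238 + 1/33 = 2.21; k_eq = 0.45249 N/mm
F = k_eq·δ = 0.45249·22 = 9.9549 N

9.95 N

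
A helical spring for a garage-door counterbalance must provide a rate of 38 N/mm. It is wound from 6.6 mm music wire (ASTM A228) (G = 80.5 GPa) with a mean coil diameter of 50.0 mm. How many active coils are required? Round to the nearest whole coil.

4

N_a = Gd⁴/(8D³k) = (80.5×10³ × 6.6⁴)/(8 × 50.0³ × 38)
    = 1.52747e+08 / 3.8e+07 = 4.02 → 4 coils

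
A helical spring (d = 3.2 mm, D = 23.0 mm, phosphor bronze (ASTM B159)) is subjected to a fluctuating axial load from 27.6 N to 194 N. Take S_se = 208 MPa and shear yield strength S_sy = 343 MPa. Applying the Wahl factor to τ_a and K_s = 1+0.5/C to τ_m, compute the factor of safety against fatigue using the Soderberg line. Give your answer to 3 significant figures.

C = D/d = 23.0/3.2 = 7.1875; K_W = (4C−1)/(4C−4)+0.615/C = 1.2068; K_s = 1+0.5/C = 1.0696
F_a = (F_max−F_min)/2 = 83.2 N; F_m = (F_max+F_min)/2 = 110.8 N
τ_a = K_W·8F_aD/(πd³) = 1.2068 × 148.71 = 179.46 MPa
τ_m = K_s·8F_mD/(πd³) = 1.0696 × 198.04 = 211.82 MPa
Soderberg: 1/n_f = τ_a/S_se + τ_m/S_sy = 179.46/208 + 211.82/343 = 0.86279 + 0.61755 = 1.4803
n_f = 1/1.4803 = 0.6755

0.676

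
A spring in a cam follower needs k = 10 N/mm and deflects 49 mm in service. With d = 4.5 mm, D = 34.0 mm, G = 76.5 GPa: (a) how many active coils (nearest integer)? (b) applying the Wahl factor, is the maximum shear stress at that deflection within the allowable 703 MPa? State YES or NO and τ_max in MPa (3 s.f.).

N_a = Gd⁴/(8D³k) = (76.5×10³)(4.5⁴)/(8·34.0³·10) = 9.977 → N_a = 10
Actual rate k = Gd⁴/(8D³·10) = 9.9767 N/mm
Working load F = kδ = 9.9767·49 = 488.86 N
C = 34.0/4.5 = 7.5556; K_W = (4C−1)/(4C−4)+0.615/C = 1.1958
τ_max = K_W·8FD/(πd³) = 1.1958·464.47 = 555.42 MPa
τ_max ≤ 703 MPa → acceptable

(a) 10 coils; (b) YES, τ_max = 555 MPa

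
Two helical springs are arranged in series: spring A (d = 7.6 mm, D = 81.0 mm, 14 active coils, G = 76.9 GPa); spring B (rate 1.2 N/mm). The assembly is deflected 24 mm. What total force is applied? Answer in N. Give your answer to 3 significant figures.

k_A = Gd⁴/(8D³N_a) = (76.9×10³)(7.6⁴)/(8·81.0³·14) = 4.3103 N/mm
Series: 1/k_eq = 1/4.3103 + 1/1.2 = 1.0653; k_eq = 0.93867 N/mm
F = k_eq·δ = 0.93867·24 = 22.528 N

22.5 N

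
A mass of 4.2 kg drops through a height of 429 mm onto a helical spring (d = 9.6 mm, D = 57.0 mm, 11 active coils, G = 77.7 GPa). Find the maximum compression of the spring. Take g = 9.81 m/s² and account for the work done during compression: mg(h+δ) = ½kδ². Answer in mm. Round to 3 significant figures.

k = Gd⁴/(8D³N_a) = (77.7×10³)(9.6⁴)/(8·57.0³·11) = 40.495 N/mm
W = mg = 4.2 × 9.81 = 41.202 N
½kδ² − Wδ − Wh = 0 → δ = (W + √(W² + 2kWh))/k
δ = (41.202 + √(1697.6 + 1.43154e+06))/40.495 = (41.202 + 1197.2)/40.495 = 30.581 mm

30.6 mm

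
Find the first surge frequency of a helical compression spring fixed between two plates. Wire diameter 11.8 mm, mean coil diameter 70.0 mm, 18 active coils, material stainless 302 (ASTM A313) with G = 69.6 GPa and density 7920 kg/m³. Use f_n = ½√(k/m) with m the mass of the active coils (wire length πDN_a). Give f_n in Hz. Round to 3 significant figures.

k = Gd⁴/(8D³N_a) = (69.6×10³)(11.8⁴)/(8·70.0³·18) = 27.32 N/mm = 27320 N/m
Wire length L = πDN_a = π·70.0·18 = 3958.4 mm
m = ρ·(πd²/4)·L = 7920 × 109.36×10⁻⁶ m² × 3.9584 m = 3.4285 kg
f_n = ½√(k/m) = 0.5·√(27320/3.4285) = 0.5·√(7968.6) = 44.633 Hz

44.6 Hz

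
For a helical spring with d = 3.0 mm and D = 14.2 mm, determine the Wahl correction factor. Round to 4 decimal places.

1.3308

C = D/d = 14.2/3.0 = 4.7333
K_W = (4C−1)/(4C−4) + 0.615/C = 17.933/14.933 + 0.1299 = 1.3308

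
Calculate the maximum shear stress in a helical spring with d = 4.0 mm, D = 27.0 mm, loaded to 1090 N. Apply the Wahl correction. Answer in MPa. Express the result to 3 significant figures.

Spring index C = D/d = 27.0/4.0 = 6.7500
K_W = (4C−1)/(4C−4) + 0.615/C = 26.000/23.000 + 0.0911 = 1.2215
τ₀ = 8FD/(πd³) = 8·1090·27.0/(π·4.0³) = 235440/201.06 = 1171 MPa
τ_max = K·τ₀ = 1.2215 × 1171 = 1430.4 MPa

1430 MPa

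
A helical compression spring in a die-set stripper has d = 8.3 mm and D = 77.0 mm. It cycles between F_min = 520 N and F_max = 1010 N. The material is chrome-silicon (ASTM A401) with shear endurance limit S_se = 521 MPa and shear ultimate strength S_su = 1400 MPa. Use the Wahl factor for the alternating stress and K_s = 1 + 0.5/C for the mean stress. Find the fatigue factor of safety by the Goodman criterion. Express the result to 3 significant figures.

C = D/d = 77.0/8.3 = 9.2771; K_W = (4C−1)/(4C−4)+0.615/C = 1.1569; K_s = 1+0.5/C = 1.0539
F_a = (F_max−F_min)/2 = 245 N; F_m = (F_max+F_min)/2 = 765 N
τ_a = K_W·8F_aD/(πd³) = 1.1569 × 84.016 = 97.199 MPa
τ_m = K_s·8F_mD/(πd³) = 1.0539 × 262.34 = 276.47 MPa
Goodman: 1/n_f = τ_a/S_se + τ_m/S_su = 97.199/521 + 276.47/1400 = 0.18656 + 0.19748 = 0.38404
n_f = 1/0.38404 = 2.604

2.60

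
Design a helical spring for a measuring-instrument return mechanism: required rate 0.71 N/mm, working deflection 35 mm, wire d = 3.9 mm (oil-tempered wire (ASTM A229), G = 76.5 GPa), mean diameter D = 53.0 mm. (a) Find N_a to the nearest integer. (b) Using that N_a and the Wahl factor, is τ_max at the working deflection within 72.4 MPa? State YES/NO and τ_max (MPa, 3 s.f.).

N_a = Gd⁴/(8D³k) = (76.5×10³)(3.9⁴)/(8·53.0³·0.71) = 20.93 → N_a = 21
Actual rate k = Gd⁴/(8D³·21) = 0.70759 N/mm
Working load F = kδ = 0.70759·35 = 24.766 N
C = 53.0/3.9 = 13.5897; K_W = (4C−1)/(4C−4)+0.615/C = 1.1048
τ_max = K_W·8FD/(πd³) = 1.1048·56.347 = 62.254 MPa
τ_max ≤ 72.4 MPa → acceptable

(a) 21 coils; (b) YES, τ_max = 62.3 MPa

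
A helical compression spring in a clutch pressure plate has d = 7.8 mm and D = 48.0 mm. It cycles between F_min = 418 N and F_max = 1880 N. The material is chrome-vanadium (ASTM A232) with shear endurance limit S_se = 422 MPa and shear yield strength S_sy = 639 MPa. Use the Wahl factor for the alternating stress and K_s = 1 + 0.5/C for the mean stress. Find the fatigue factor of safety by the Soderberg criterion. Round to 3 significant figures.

0.947

C = D/d = 48.0/7.8 = 6.1538; K_W = (4C−1)/(4C−4)+0.615/C = 1.2455; K_s = 1+0.5/C = 1.0813
F_a = (F_max−F_min)/2 = 731 N; F_m = (F_max+F_min)/2 = 1149 N
τ_a = K_W·8F_aD/(πd³) = 1.2455 × 188.28 = 234.5 MPa
τ_m = K_s·8F_mD/(πd³) = 1.0813 × 295.95 = 320 MPa
Soderberg: 1/n_f = τ_a/S_se + τ_m/S_sy = 234.5/422 + 320/639 = 0.55569 + 0.50078 = 1.0565
n_f = 1/1.0565 = 0.9466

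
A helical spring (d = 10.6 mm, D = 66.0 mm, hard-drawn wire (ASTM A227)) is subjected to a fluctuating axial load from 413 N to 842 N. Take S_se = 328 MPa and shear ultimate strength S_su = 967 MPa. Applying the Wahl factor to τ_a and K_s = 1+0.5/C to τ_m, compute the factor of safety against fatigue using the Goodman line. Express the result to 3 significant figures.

4.68

C = D/d = 66.0/10.6 = 6.2264; K_W = (4C−1)/(4C−4)+0.615/C = 1.2423; K_s = 1+0.5/C = 1.0803
F_a = (F_max−F_min)/2 = 214.5 N; F_m = (F_max+F_min)/2 = 627.5 N
τ_a = K_W·8F_aD/(πd³) = 1.2423 × 30.269 = 37.602 MPa
τ_m = K_s·8F_mD/(πd³) = 1.0803 × 88.548 = 95.659 MPa
Goodman: 1/n_f = τ_a/S_se + τ_m/S_su = 37.602/328 + 95.659/967 = 0.11464 + 0.09892 = 0.21356
n_f = 1/0.21356 = 4.682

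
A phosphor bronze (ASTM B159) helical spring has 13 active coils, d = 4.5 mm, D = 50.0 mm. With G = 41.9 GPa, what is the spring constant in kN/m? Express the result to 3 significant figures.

1.32 kN/m

k = Gd⁴/(8D³N_a) = (41.9×10³ × 4.5⁴) / (8 × 50.0³ × 13)
  = 1.71816e+07 / 1.3e+07 = 1.3217 N/mm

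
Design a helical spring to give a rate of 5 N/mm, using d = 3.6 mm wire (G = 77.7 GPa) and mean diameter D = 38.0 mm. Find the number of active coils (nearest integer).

6

N_a = Gd⁴/(8D³k) = (77.7×10³ × 3.6⁴)/(8 × 38.0³ × 5)
    = 1.30506e+07 / 2.19488e+06 = 5.946 → 6 coils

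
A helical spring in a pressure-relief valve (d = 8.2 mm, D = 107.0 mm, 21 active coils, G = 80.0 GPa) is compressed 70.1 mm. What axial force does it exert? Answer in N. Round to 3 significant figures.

123 N

k = Gd⁴/(8D³N_a) = (80.0×10³)(8.2⁴)/(8·107.0³·21) = 1.7575 N/mm
F = k·δ = 1.7575 × 70.1 = 123.2 N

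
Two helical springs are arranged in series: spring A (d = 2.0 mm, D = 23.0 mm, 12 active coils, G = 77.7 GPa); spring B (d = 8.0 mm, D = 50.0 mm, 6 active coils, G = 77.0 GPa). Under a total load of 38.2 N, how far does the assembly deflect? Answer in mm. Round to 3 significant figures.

k_A = Gd⁴/(8D³N_a) = (77.7×10³)(2.0⁴)/(8·23.0³·12) = 1.0644 N/mm
k_B = Gd⁴/(8D³N_a) = (77.0×10³)(8.0⁴)/(8·50.0³·6) = 52.565 N/mm
Series: 1/k_eq = 1/1.0644 + 1/52.565 = 0.95856; k_eq = 1.0432 N/mm
δ = F/k_eq = 38.2/1.0432 = 36.617 mm

36.6 mm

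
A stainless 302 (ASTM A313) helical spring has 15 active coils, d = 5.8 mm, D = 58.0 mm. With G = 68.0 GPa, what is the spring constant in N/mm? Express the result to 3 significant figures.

k = Gd⁴/(8D³N_a) = (68.0×10³ × 5.8⁴) / (8 × 58.0³ × 15)
  = 7.69522e+07 / 2.34134e+07 = 3.2867 N/mm

3.29 N/mm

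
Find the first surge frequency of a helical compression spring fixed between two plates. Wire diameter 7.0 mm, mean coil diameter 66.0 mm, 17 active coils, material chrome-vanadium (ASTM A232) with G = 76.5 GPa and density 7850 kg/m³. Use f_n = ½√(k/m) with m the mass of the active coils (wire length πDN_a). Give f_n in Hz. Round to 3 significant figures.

k = Gd⁴/(8D³N_a) = (76.5×10³)(7.0⁴)/(8·66.0³·17) = 4.6977 N/mm = 4697.7 N/m
Wire length L = πDN_a = π·66.0·17 = 3524.9 mm
m = ρ·(πd²/4)·L = 7850 × 38.485×10⁻⁶ m² × 3.5249 m = 1.0649 kg
f_n = ½√(k/m) = 0.5·√(4697.7/1.0649) = 0.5·√(4411.5) = 33.209 Hz

33.2 Hz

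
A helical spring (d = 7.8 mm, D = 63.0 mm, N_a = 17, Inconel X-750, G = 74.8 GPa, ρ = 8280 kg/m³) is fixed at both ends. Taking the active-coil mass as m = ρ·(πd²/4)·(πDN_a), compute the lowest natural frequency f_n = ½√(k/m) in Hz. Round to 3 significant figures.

39.1 Hz

k = Gd⁴/(8D³N_a) = (74.8×10³)(7.8⁴)/(8·63.0³·17) = 8.1418 N/mm = 8141.8 N/m
Wire length L = πDN_a = π·63.0·17 = 3364.6 mm
m = ρ·(πd²/4)·L = 8280 × 47.784×10⁻⁶ m² × 3.3646 m = 1.3312 kg
f_n = ½√(k/m) = 0.5·√(8141.8/1.3312) = 0.5·√(6116) = 39.103 Hz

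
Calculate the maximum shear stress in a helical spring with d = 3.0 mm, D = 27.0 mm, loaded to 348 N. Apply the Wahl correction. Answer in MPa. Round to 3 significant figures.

1030 MPa

Spring index C = D/d = 27.0/3.0 = 9.0000
K_W = (4C−1)/(4C−4) + 0.615/C = 35.000/32.000 + 0.0683 = 1.1621
τ₀ = 8FD/(πd³) = 8·348·27.0/(π·3.0³) = 75168/84.823 = 886.17 MPa
τ_max = K·τ₀ = 1.1621 × 886.17 = 1029.8 MPa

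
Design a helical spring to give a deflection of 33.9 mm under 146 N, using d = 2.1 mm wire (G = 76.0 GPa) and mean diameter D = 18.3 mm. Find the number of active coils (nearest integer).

7

Required rate k = F/δ = 146/33.9 = 4.3068 N/mm
N_a = Gd⁴/(8D³k) = (76.0×10³ × 2.1⁴)/(8 × 18.3³ × 4.3068)
    = 1.47806e+06 / 211153 = 7 → 7 coils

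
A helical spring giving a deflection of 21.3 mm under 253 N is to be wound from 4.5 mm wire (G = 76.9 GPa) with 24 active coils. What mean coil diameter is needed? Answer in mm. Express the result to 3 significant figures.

24.0 mm

Required rate k = F/δ = 253/21.3 = 11.878 N/mm
D = (Gd⁴/(8N_a·k))^(1/3) = (76.9×10³·4.5⁴/(8·24·11.878))^(1/3)
  = (13827.2)^(1/3) = 24.0019 mm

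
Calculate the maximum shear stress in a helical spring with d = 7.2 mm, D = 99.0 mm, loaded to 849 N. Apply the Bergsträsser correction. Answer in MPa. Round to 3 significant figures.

Spring index C = D/d = 99.0/7.2 = 13.7500
K_B = (4C+2)/(4C−3) = 57.000/52.000 = 1.0962
τ₀ = 8FD/(πd³) = 8·849·99.0/(π·7.2³) = 672408/1172.6 = 573.44 MPa
τ_max = K·τ₀ = 1.0962 × 573.44 = 628.57 MPa

629 MPa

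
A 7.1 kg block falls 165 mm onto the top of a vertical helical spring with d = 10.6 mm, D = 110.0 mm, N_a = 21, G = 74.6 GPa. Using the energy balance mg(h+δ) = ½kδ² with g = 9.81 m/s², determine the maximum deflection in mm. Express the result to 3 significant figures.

92.2 mm

k = Gd⁴/(8D³N_a) = (74.6×10³)(10.6⁴)/(8·110.0³·21) = 4.2119 N/mm
W = mg = 7.1 × 9.81 = 69.651 N
½kδ² − Wδ − Wh = 0 → δ = (W + √(W² + 2kWh))/k
δ = (69.651 + √(4851.3 + 96809.1))/4.2119 = (69.651 + 318.84)/4.2119 = 92.238 mm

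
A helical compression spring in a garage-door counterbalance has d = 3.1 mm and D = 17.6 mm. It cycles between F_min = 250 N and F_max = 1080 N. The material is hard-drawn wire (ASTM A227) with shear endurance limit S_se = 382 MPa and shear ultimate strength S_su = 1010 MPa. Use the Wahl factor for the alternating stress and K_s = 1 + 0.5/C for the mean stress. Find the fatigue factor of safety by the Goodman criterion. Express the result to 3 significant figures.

C = D/d = 17.6/3.1 = 5.6774; K_W = (4C−1)/(4C−4)+0.615/C = 1.2687; K_s = 1+0.5/C = 1.0881
F_a = (F_max−F_min)/2 = 415 N; F_m = (F_max+F_min)/2 = 665 N
τ_a = K_W·8F_aD/(πd³) = 1.2687 × 624.33 = 792.07 MPa
τ_m = K_s·8F_mD/(πd³) = 1.0881 × 1000.4 = 1088.5 MPa
Goodman: 1/n_f = τ_a/S_se + τ_m/S_su = 792.07/382 + 1088.5/1010 = 2.07348 + 1.07777 = 3.1512
n_f = 1/3.1512 = 0.3173

0.317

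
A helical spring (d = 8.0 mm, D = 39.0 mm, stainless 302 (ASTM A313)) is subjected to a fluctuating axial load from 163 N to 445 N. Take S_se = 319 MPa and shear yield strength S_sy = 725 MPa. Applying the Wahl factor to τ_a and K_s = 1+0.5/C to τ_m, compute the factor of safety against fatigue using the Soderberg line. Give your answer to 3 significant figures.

4.93

C = D/d = 39.0/8.0 = 4.8750; K_W = (4C−1)/(4C−4)+0.615/C = 1.3197; K_s = 1+0.5/C = 1.1026
F_a = (F_max−F_min)/2 = 141 N; F_m = (F_max+F_min)/2 = 304 N
τ_a = K_W·8F_aD/(πd³) = 1.3197 × 27.35 = 36.094 MPa
τ_m = K_s·8F_mD/(πd³) = 1.1026 × 58.967 = 65.015 MPa
Soderberg: 1/n_f = τ_a/S_se + τ_m/S_sy = 36.094/319 + 65.015/725 = 0.11315 + 0.08968 = 0.20282
n_f = 1/0.20282 = 4.93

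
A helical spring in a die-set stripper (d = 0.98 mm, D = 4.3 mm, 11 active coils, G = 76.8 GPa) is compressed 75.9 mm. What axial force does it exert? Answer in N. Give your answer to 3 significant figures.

768 N

k = Gd⁴/(8D³N_a) = (76.8×10³)(0.98⁴)/(8·4.3³·11) = 10.125 N/mm
F = k·δ = 10.125 × 75.9 = 768.46 N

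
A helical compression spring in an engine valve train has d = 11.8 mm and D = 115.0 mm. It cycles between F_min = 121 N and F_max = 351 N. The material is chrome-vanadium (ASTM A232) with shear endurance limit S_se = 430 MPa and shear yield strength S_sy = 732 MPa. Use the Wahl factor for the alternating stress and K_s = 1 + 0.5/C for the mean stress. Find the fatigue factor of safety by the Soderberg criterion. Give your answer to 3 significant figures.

8.68

C = D/d = 115.0/11.8 = 9.7458; K_W = (4C−1)/(4C−4)+0.615/C = 1.1489; K_s = 1+0.5/C = 1.0513
F_a = (F_max−F_min)/2 = 115 N; F_m = (F_max+F_min)/2 = 236 N
τ_a = K_W·8F_aD/(πd³) = 1.1489 × 20.497 = 23.548 MPa
τ_m = K_s·8F_mD/(πd³) = 1.0513 × 42.063 = 44.221 MPa
Soderberg: 1/n_f = τ_a/S_se + τ_m/S_sy = 23.548/430 + 44.221/732 = 0.05476 + 0.06041 = 0.11517
n_f = 1/0.11517 = 8.682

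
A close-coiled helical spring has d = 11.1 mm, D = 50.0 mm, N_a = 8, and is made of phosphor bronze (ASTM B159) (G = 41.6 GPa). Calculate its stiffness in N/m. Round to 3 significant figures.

k = Gd⁴/(8D³N_a) = (41.6×10³ × 11.1⁴) / (8 × 50.0³ × 8)
  = 6.31517e+08 / 8e+06 = 78.94 N/mm = 78940 N/m

78900 N/m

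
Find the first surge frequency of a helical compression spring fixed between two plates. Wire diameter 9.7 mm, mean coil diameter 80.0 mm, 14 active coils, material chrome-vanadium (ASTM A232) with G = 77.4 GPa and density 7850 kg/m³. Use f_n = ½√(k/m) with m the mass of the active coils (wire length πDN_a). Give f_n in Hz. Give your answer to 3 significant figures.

k = Gd⁴/(8D³N_a) = (77.4×10³)(9.7⁴)/(8·80.0³·14) = 11.949 N/mm = 11949 N/m
Wire length L = πDN_a = π·80.0·14 = 3518.6 mm
m = ρ·(πd²/4)·L = 7850 × 73.898×10⁻⁶ m² × 3.5186 m = 2.0411 kg
f_n = ½√(k/m) = 0.5·√(11949/2.0411) = 0.5·√(5854.2) = 38.256 Hz

38.3 Hz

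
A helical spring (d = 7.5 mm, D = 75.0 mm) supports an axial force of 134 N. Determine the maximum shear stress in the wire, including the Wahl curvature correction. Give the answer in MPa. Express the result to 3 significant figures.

69.4 MPa

Spring index C = D/d = 75.0/7.5 = 10.0000
K_W = (4C−1)/(4C−4) + 0.615/C = 39.000/36.000 + 0.0615 = 1.1448
τ₀ = 8FD/(πd³) = 8·134·75.0/(π·7.5³) = 80400/1325.4 = 60.663 MPa
τ_max = K·τ₀ = 1.1448 × 60.663 = 69.449 MPa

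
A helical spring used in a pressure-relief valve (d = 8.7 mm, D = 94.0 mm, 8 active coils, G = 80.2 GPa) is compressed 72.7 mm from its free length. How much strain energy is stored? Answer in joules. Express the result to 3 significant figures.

22.8 J

k = Gd⁴/(8D³N_a) = (80.2×10³)(8.7⁴)/(8·94.0³·8) = 8.6435 N/mm
U = ½kδ² = 0.5 × 8.6435 × 72.7² = 22842 N·mm = 22.842 J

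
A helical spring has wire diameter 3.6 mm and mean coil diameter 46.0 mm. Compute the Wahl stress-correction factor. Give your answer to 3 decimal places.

C = D/d = 46.0/3.6 = 12.7778
K_W = (4C−1)/(4C−4) + 0.615/C = 50.111/47.111 + 0.0481 = 1.1118

1.112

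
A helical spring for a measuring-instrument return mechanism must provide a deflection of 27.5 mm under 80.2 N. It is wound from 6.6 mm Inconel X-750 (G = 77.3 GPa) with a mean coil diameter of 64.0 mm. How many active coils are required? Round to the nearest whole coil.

24

Required rate k = F/δ = 80.2/27.5 = 2.9164 N/mm
N_a = Gd⁴/(8D³k) = (77.3×10³ × 6.6⁴)/(8 × 64.0³ × 2.9164)
    = 1.46675e+08 / 6.11606e+06 = 23.98 → 24 coils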